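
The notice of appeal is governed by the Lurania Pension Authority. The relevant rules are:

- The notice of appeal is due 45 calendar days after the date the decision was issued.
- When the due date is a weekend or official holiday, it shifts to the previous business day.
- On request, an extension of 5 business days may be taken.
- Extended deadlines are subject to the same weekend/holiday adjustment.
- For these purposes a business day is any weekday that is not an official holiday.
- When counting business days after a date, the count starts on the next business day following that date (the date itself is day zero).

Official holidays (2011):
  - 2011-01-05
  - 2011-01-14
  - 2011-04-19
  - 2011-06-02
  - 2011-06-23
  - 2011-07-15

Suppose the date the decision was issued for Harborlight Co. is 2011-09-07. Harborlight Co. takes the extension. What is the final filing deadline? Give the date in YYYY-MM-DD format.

2011-10-28

From 2011-09-07, 45 calendar days later is 2011-10-22.
2011-10-22 falls on a Saturday. Rolling to the preceding business day gives 2011-10-21, a Friday.
Counting 5 further business days from 2011-10-21 reaches 2011-10-28.
Since 2011-10-28 is a Friday and not a holiday, the date is unchanged.
The final due date is 2011-10-28.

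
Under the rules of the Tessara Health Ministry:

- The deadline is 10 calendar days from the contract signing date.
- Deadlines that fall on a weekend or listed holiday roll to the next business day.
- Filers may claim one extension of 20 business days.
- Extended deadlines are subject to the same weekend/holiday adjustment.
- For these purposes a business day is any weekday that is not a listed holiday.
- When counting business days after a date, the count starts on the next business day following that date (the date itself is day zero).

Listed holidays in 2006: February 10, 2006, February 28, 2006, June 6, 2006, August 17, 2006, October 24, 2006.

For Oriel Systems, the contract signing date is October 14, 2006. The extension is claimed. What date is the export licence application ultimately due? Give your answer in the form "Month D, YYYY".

From October 14, 2006, 10 calendar days later is October 24, 2006.
October 24, 2006 falls on a listed holiday. Rolling to the next business day gives October 25, 2006, a Wednesday.
The 20-business-day extension runs from October 25, 2006 to November 22, 2006.
Since November 22, 2006 is a Wednesday and not a holiday, the date is unchanged.
Deadline: November 22, 2006.

November 22, 2006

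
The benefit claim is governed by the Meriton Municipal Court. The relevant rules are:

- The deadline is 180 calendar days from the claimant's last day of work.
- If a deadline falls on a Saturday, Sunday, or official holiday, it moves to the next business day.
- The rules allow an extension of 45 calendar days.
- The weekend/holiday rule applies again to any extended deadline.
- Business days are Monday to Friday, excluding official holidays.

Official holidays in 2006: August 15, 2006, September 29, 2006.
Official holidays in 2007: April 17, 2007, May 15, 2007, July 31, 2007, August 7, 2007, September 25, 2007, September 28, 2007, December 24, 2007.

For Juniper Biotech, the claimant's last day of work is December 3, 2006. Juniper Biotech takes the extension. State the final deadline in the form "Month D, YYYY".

180 calendar days after December 3, 2006 is June 1, 2007.
June 1, 2007 falls on a Friday, which is a business day, so no adjustment is needed.
Add the 45 calendar-day extension to June 1, 2007: July 16, 2007.
Since July 16, 2007 is a Monday and not a holiday, the date is unchanged.
The final due date is July 16, 2007.

July 16, 2007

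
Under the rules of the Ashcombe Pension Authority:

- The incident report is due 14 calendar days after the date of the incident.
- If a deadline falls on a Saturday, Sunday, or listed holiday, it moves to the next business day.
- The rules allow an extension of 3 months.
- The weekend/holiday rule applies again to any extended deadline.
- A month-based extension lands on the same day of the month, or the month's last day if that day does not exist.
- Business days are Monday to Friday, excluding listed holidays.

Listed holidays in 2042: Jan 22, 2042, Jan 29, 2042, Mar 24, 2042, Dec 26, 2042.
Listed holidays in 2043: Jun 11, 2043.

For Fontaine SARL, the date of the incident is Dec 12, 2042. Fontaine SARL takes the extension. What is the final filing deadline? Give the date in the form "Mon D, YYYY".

Mar 30, 2043

Trigger date Dec 12, 2042 + 14 calendar days = Dec 26, 2042.
Dec 26, 2042 falls on a listed holiday. Rolling to the next business day gives Dec 29, 2042, a Monday.
Applying the 3 months extension: 3 months after Dec 29, 2042 is Mar 29, 2043.
Mar 29, 2043 is a Sunday; the next business day is Mar 30, 2043 (Monday).
The final due date is Mar 30, 2043.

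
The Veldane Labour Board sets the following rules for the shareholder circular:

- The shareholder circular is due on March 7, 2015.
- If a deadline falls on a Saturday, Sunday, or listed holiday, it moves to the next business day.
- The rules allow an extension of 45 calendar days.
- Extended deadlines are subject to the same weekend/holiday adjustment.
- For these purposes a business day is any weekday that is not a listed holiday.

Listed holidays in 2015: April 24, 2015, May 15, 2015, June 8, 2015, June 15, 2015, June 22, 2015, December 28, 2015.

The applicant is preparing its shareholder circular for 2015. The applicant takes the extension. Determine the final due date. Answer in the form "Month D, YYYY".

The stated deadline is March 7, 2015.
March 7, 2015 is a Saturday, so it moves to the next business day, March 9, 2015 (Monday).
Add the 45 calendar-day extension to March 9, 2015: April 23, 2015.
April 23, 2015 is a Thursday and not a listed holiday, so it stands.
So the filing is due April 23, 2015.

April 23, 2015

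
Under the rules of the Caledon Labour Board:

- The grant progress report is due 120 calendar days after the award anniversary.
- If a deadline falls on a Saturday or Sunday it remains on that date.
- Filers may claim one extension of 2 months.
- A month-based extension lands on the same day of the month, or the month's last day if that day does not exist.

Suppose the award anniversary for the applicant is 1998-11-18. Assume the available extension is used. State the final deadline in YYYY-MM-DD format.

1999-05-18

Adding 120 calendar days to 1998-11-18 gives 1999-03-18.
No adjustment is made for weekends or holidays, so 1999-03-18 stands.
Applying the 2 months extension: 2 months after 1999-03-18 is 1999-05-18.
No adjustment is made for weekends or holidays, so 1999-05-18 stands.
So the filing is due 1999-05-18.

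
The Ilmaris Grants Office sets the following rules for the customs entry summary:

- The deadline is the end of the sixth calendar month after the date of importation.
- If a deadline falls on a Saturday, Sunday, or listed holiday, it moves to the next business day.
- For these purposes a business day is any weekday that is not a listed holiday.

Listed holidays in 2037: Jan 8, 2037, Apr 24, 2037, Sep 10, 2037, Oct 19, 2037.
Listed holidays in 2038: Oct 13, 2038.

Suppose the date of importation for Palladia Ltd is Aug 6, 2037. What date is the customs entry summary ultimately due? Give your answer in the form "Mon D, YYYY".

Mar 1, 2038

The sixth month after Aug 6, 2037 is February 2038, whose last day is Feb 28, 2038.
Feb 28, 2038 is a Sunday, so it moves to the next business day, Mar 1, 2038 (Monday).
So the filing is due Mar 1, 2038.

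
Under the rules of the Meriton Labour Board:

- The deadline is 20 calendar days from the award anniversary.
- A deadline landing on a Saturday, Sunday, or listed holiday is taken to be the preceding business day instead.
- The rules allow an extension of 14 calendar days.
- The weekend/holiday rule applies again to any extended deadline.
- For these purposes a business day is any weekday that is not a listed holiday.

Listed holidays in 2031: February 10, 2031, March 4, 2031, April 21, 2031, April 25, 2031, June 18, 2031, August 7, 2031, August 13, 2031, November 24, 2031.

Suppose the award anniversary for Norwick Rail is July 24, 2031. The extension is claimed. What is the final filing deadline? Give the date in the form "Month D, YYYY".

August 26, 2031

Trigger date July 24, 2031 + 20 calendar days = August 13, 2031.
August 13, 2031 is a listed holiday; the preceding business day is August 12, 2031 (Tuesday).
With the 14-day extension, August 12, 2031 becomes August 26, 2031.
August 26, 2031 (Tuesday) is already a business day.
Deadline: August 26, 2031.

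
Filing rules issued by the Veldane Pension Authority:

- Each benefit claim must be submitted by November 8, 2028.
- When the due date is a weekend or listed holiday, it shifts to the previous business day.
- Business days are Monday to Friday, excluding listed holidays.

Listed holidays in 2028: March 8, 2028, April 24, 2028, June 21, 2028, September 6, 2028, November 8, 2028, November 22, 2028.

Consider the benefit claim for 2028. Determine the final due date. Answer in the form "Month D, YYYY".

November 7, 2028

The statutory due date is November 8, 2028.
November 8, 2028 falls on a listed holiday. Rolling to the preceding business day gives November 7, 2028, a Tuesday.
Final deadline: November 7, 2028.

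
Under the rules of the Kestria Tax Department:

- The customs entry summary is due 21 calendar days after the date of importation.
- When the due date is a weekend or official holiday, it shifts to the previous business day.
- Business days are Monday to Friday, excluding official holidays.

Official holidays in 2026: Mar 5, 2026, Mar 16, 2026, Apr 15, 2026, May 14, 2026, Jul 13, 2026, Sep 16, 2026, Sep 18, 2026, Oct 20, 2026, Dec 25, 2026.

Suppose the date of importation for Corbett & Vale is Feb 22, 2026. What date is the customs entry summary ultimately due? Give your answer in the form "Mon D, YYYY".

21 calendar days after Feb 22, 2026 is Mar 15, 2026.
Mar 15, 2026 falls on a Sunday. Rolling to the preceding business day gives Mar 13, 2026, a Friday.
Deadline: Mar 13, 2026.

Mar 13, 2026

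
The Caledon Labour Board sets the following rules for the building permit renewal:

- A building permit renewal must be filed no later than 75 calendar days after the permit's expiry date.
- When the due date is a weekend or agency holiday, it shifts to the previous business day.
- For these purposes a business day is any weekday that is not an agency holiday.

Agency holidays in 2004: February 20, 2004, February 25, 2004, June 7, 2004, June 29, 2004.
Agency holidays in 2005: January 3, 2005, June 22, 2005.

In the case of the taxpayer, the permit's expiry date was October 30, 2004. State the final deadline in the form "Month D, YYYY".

January 13, 2005

Adding 75 calendar days to October 30, 2004 gives January 13, 2005.
January 13, 2005 (Thursday) is already a business day.
Deadline: January 13, 2005.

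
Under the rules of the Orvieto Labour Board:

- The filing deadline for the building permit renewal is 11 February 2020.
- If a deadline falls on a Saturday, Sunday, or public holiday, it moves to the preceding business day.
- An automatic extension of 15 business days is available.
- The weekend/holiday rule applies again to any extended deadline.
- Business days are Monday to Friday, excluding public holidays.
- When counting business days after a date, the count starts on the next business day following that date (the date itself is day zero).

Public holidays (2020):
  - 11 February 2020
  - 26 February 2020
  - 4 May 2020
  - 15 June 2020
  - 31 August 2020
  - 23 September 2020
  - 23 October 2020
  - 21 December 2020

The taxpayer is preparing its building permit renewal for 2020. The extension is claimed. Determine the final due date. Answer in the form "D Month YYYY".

4 March 2020

Start from the fixed due date, 11 February 2020.
Because 11 February 2020 is a listed holiday, the deadline becomes 10 February 2020 (Monday).
Counting 15 further business days from 10 February 2020 reaches 4 March 2020.
4 March 2020 falls on a Wednesday, which is a business day, so no adjustment is needed.
The final due date is 4 March 2020.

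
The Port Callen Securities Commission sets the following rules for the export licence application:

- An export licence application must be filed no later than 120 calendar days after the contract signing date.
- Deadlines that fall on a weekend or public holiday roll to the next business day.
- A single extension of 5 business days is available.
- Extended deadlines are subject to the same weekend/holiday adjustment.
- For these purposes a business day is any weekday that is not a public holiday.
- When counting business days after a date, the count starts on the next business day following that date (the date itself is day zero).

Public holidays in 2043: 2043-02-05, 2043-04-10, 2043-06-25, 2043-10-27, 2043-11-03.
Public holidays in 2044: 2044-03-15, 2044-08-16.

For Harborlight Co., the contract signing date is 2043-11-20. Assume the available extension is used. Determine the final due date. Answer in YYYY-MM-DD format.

2044-03-28

Adding 120 calendar days to 2043-11-20 gives 2044-03-19.
2044-03-19 falls on a Saturday. Rolling to the next business day gives 2044-03-21, a Monday.
The 5-business-day extension runs from 2044-03-21 to 2044-03-28.
2044-03-28 (Monday) is already a business day.
The final due date is 2044-03-28.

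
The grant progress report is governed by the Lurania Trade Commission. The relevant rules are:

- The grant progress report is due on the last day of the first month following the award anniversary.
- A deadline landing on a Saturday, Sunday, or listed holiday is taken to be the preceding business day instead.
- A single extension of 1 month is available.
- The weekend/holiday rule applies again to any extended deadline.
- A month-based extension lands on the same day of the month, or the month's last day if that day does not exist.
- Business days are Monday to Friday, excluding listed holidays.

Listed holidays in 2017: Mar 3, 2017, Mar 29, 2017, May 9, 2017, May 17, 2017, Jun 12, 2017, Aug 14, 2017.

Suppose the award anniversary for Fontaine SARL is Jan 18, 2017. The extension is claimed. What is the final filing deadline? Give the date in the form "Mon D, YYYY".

1 month after Jan 18, 2017 falls in February 2017; the last day of that month is Feb 28, 2017.
Feb 28, 2017 (Tuesday) is already a business day.
The 1 month extension carries Feb 28, 2017 to Mar 28, 2017.
Mar 28, 2017 (Tuesday) is already a business day.
The final due date is Mar 28, 2017.

Mar 28, 2017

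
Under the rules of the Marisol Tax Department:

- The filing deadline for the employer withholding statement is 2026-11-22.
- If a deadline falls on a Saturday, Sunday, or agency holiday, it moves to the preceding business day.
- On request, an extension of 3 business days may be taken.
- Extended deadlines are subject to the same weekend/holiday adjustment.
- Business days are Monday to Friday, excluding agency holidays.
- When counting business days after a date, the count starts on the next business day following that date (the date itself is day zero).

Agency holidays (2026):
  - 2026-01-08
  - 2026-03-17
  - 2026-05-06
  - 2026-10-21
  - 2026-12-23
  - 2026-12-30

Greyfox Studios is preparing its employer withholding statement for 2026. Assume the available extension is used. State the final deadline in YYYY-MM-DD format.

The stated deadline is 2026-11-22.
Because 2026-11-22 is a Sunday, the deadline becomes 2026-11-20 (Friday).
Counting 3 further business days from 2026-11-20 reaches 2026-11-25.
2026-11-25 is a Wednesday and not a listed holiday, so it stands.
Final deadline: 2026-11-25.

2026-11-25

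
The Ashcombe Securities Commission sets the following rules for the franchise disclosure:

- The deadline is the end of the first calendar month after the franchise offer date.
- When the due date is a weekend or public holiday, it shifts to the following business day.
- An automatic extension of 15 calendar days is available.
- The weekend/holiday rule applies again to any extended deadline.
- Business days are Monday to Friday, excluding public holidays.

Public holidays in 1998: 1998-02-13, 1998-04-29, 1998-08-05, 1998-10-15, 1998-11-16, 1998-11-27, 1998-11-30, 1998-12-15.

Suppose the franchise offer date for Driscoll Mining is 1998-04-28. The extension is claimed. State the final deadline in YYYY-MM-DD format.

1 month after 1998-04-28 is May 1998; that month ends on 1998-05-31.
1998-05-31 is a Sunday, so it moves to the next business day, 1998-06-01 (Monday).
The 15-calendar-day extension moves the deadline from 1998-06-01 to 1998-06-16.
Since 1998-06-16 is a Tuesday and not a holiday, the date is unchanged.
Deadline: 1998-06-16.

1998-06-16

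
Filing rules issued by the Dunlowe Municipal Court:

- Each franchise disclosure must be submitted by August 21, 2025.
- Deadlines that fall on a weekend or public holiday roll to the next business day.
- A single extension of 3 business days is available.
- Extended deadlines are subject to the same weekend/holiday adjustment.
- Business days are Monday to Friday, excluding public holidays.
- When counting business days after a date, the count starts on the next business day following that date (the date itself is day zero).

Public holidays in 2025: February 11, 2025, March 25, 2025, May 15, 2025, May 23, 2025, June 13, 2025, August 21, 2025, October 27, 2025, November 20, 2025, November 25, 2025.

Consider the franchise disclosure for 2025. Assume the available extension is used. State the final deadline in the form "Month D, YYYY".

Start from the fixed due date, August 21, 2025.
August 21, 2025 is a listed holiday, so it moves to the next business day, August 22, 2025 (Friday).
The 3-business-day extension runs from August 22, 2025 to August 27, 2025.
August 27, 2025 falls on a Wednesday, which is a business day, so no adjustment is needed.
Final deadline: August 27, 2025.

August 27, 2025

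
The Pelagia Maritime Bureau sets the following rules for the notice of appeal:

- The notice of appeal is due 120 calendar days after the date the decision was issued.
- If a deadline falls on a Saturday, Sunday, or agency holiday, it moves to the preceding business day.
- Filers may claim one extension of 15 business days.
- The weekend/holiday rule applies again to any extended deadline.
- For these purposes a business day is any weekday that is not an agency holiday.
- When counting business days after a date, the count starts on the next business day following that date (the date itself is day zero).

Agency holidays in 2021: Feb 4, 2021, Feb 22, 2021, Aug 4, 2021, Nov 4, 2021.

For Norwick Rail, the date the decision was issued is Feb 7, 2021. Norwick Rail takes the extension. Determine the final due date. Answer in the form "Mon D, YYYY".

Jun 28, 2021

120 calendar days after Feb 7, 2021 is Jun 7, 2021.
Jun 7, 2021 is a Monday and not a listed holiday, so it stands.
Counting 15 further business days from Jun 7, 2021 reaches Jun 28, 2021.
Jun 28, 2021 (Monday) is already a business day.
The final due date is Jun 28, 2021.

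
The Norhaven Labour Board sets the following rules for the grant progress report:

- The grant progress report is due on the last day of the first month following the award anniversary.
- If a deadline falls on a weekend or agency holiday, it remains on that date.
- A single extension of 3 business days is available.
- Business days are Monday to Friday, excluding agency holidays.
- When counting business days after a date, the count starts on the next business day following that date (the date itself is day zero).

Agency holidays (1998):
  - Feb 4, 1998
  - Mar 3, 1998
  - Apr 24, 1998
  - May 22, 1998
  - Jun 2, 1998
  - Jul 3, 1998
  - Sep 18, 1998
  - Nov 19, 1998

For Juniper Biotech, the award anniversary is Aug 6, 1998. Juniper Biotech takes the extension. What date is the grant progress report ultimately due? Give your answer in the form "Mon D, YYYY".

The first month after Aug 6, 1998 is September 1998, whose last day is Sep 30, 1998.
Sep 30, 1998 is a Wednesday; no weekend or holiday adjustment applies.
The 3-business-day extension runs from Sep 30, 1998 to Oct 5, 1998.
Oct 5, 1998 is a Monday; no weekend or holiday adjustment applies.
So the filing is due Oct 5, 1998.

Oct 5, 1998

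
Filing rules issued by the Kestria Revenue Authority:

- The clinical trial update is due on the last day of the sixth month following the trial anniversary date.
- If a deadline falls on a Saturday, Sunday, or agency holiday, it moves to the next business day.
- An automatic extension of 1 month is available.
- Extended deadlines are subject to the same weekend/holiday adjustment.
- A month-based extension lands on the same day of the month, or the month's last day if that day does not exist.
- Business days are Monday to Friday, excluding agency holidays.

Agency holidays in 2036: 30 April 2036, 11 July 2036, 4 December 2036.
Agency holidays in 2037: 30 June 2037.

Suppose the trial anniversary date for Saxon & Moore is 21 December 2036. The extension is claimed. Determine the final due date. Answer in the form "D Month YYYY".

3 August 2037

6 months after 21 December 2036 is June 2037; that month ends on 30 June 2037.
Because 30 June 2037 is a listed holiday, the deadline becomes 1 July 2037 (Wednesday).
The 1 month extension carries 1 July 2037 to 1 August 2037.
1 August 2037 is a Saturday, so it moves to the next business day, 3 August 2037 (Monday).
Deadline: 3 August 2037.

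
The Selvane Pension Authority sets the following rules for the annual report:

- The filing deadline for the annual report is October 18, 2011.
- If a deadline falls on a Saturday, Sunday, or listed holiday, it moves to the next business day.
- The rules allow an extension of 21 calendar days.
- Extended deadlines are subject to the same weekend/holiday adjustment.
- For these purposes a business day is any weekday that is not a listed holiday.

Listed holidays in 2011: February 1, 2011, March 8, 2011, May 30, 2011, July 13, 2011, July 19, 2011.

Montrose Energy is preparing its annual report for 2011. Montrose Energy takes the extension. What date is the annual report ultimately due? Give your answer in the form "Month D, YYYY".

Start from the fixed due date, October 18, 2011.
October 18, 2011 (Tuesday) is already a business day.
The 21-calendar-day extension moves the deadline from October 18, 2011 to November 8, 2011.
November 8, 2011 is a Tuesday and not a listed holiday, so it stands.
The final due date is November 8, 2011.

November 8, 2011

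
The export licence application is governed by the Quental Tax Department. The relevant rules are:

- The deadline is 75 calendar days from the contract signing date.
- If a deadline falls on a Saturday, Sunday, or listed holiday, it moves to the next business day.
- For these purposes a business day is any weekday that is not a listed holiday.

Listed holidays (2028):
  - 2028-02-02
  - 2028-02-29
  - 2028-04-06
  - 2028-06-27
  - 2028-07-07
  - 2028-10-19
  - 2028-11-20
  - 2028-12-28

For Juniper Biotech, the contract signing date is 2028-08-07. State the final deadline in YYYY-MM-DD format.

From 2028-08-07, 75 calendar days later is 2028-10-21.
2028-10-21 is a Saturday, so it moves to the next business day, 2028-10-23 (Monday).
The final due date is 2028-10-23.

2028-10-23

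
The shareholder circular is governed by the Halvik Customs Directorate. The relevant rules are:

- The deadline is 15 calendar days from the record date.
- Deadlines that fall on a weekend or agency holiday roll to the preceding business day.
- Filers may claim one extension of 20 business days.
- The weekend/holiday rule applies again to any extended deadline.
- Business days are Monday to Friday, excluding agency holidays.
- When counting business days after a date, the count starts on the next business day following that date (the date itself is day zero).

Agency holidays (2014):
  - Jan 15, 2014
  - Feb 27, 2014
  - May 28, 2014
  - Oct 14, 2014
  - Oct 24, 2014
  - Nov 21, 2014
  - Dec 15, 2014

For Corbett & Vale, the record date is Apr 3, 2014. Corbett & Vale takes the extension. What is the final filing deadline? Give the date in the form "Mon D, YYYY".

May 16, 2014

Trigger date Apr 3, 2014 + 15 calendar days = Apr 18, 2014.
Since Apr 18, 2014 is a Friday and not a holiday, the date is unchanged.
Counting 20 further business days from Apr 18, 2014 reaches May 16, 2014.
May 16, 2014 (Friday) is already a business day.
Final deadline: May 16, 2014.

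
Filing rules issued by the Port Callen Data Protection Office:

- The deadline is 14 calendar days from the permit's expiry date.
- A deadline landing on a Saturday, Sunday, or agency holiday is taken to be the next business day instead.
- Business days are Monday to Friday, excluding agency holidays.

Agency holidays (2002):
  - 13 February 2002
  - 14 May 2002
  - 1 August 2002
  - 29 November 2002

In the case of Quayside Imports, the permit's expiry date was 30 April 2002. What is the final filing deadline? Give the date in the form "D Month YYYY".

15 May 2002

From 30 April 2002, 14 calendar days later is 14 May 2002.
14 May 2002 falls on a listed holiday. Rolling to the next business day gives 15 May 2002, a Wednesday.
The final due date is 15 May 2002.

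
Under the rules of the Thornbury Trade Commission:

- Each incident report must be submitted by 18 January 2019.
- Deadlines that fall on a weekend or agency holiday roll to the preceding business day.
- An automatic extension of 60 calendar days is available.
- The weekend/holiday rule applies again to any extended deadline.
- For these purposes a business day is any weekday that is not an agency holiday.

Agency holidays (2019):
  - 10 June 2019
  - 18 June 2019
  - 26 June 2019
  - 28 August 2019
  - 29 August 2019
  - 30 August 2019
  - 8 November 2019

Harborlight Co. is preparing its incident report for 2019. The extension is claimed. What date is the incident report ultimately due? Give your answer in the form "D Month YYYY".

19 March 2019

The statutory due date is 18 January 2019.
18 January 2019 is a Friday and not a listed holiday, so it stands.
With the 60-day extension, 18 January 2019 becomes 19 March 2019.
Since 19 March 2019 is a Tuesday and not a holiday, the date is unchanged.
Deadline: 19 March 2019.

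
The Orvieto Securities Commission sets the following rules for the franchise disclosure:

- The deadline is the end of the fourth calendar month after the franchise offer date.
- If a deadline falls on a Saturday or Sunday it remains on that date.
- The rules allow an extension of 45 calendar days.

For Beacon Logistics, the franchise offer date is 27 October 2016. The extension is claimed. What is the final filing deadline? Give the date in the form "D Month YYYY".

4 months after 27 October 2016 is February 2017; that month ends on 28 February 2017.
28 February 2017 falls on a Tuesday. The rules make no weekend/holiday allowance, so it remains 28 February 2017.
Add the 45 calendar-day extension to 28 February 2017: 14 April 2017.
14 April 2017 is a Friday; no weekend or holiday adjustment applies.
So the filing is due 14 April 2017.

14 April 2017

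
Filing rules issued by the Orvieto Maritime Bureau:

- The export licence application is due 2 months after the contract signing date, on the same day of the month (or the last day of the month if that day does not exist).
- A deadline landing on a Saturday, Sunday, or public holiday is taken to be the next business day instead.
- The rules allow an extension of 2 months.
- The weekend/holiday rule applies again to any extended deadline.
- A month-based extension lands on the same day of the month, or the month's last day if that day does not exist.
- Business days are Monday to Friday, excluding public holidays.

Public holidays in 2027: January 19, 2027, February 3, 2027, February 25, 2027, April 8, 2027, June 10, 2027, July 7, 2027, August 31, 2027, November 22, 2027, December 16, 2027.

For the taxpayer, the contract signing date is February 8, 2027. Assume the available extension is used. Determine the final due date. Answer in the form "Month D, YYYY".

June 9, 2027

2 months after February 8, 2027, on the same day of the month, is April 8, 2027.
April 8, 2027 falls on a listed holiday. Rolling to the next business day gives April 9, 2027, a Friday.
The 2 months extension carries April 9, 2027 to June 9, 2027.
June 9, 2027 falls on a Wednesday, which is a business day, so no adjustment is needed.
Deadline: June 9, 2027.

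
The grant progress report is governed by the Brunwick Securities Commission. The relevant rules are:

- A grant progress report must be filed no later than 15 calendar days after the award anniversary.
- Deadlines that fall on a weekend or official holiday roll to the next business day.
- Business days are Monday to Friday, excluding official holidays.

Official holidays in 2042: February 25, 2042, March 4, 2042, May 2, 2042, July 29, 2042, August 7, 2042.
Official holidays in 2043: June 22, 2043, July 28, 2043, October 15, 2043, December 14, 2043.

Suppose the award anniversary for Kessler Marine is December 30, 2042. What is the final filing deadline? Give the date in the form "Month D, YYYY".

15 calendar days after December 30, 2042 is January 14, 2043.
January 14, 2043 falls on a Wednesday, which is a business day, so no adjustment is needed.
So the filing is due January 14, 2043.

January 14, 2043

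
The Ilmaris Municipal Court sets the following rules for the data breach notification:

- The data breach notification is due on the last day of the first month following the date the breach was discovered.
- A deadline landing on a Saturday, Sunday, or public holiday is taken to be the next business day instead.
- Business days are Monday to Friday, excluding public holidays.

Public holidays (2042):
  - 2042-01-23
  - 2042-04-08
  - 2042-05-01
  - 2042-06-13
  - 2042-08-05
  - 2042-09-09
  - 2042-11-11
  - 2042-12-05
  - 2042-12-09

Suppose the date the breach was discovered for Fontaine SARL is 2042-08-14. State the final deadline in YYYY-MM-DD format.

The first month after 2042-08-14 is September 2042, whose last day is 2042-09-30.
2042-09-30 is a Tuesday and not a listed holiday, so it stands.
So the filing is due 2042-09-30.

2042-09-30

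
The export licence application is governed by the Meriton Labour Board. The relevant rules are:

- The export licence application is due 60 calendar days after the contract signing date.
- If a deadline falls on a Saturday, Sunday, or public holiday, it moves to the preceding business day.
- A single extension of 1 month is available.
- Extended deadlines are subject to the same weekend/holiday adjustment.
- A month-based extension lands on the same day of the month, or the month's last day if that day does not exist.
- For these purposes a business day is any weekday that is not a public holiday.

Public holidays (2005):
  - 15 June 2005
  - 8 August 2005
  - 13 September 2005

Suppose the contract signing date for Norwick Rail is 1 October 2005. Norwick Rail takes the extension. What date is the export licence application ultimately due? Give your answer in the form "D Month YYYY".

30 December 2005

From 1 October 2005, 60 calendar days later is 30 November 2005.
30 November 2005 is a Wednesday and not a listed holiday, so it stands.
Applying the 1 month extension: 1 month after 30 November 2005 is 30 December 2005.
30 December 2005 (Friday) is already a business day.
Deadline: 30 December 2005.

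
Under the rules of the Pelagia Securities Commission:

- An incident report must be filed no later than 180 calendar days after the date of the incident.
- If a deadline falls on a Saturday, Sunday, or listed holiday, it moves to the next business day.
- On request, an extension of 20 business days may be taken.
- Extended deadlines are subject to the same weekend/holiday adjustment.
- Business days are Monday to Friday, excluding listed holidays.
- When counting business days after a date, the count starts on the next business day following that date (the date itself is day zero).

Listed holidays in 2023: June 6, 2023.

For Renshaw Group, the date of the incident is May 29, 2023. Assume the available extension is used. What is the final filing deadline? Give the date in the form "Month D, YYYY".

Trigger date May 29, 2023 + 180 calendar days = November 25, 2023.
Because November 25, 2023 is a Saturday, the deadline becomes November 27, 2023 (Monday).
Counting 20 further business days from November 27, 2023 reaches December 25, 2023.
Since December 25, 2023 is a Monday and not a holiday, the date is unchanged.
So the filing is due December 25, 2023.

December 25, 2023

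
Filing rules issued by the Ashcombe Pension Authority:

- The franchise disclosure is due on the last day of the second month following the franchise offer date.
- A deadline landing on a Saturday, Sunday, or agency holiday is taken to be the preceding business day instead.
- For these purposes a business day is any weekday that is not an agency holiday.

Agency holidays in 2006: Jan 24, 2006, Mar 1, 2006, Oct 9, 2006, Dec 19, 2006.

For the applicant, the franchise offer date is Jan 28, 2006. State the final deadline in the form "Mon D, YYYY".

Mar 31, 2006

2 months after Jan 28, 2006 falls in March 2006; the last day of that month is Mar 31, 2006.
Mar 31, 2006 (Friday) is already a business day.
Final deadline: Mar 31, 2006.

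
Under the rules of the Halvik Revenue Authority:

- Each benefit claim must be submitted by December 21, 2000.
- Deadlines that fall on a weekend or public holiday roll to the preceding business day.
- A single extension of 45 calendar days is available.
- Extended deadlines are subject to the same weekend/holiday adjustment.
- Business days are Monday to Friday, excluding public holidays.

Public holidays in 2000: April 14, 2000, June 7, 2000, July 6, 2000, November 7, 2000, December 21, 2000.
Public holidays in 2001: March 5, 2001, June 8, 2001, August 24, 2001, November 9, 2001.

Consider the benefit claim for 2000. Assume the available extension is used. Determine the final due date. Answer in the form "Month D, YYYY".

The stated deadline is December 21, 2000.
Because December 21, 2000 is a listed holiday, the deadline becomes December 20, 2000 (Wednesday).
The 45-calendar-day extension moves the deadline from December 20, 2000 to February 3, 2001.
February 3, 2001 is a Saturday, so it moves to the preceding business day, February 2, 2001 (Friday).
Deadline: February 2, 2001.

February 2, 2001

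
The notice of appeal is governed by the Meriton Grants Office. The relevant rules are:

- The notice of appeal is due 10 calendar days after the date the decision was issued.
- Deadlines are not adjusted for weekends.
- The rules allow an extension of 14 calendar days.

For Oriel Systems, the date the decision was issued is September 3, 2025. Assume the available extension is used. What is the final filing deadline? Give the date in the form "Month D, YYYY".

Adding 10 calendar days to September 3, 2025 gives September 13, 2025.
September 13, 2025 falls on a Saturday. The rules make no weekend/holiday allowance, so it remains September 13, 2025.
Add the 14 calendar-day extension to September 13, 2025: September 27, 2025.
September 27, 2025 falls on a Saturday. The rules make no weekend/holiday allowance, so it remains September 27, 2025.
The final due date is September 27, 2025.

September 27, 2025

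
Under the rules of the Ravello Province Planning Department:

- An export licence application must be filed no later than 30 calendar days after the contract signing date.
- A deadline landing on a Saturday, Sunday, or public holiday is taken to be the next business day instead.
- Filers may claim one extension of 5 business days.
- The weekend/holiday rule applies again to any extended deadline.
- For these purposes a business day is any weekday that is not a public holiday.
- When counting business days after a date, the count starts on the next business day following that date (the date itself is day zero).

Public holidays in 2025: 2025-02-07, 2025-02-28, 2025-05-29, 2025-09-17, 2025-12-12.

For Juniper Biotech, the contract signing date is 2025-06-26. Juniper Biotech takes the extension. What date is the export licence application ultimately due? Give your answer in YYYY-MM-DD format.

From 2025-06-26, 30 calendar days later is 2025-07-26.
Because 2025-07-26 is a Saturday, the deadline becomes 2025-07-28 (Monday).
Counting 5 further business days from 2025-07-28 reaches 2025-08-04.
2025-08-04 is a Monday and not a listed holiday, so it stands.
The final due date is 2025-08-04.

2025-08-04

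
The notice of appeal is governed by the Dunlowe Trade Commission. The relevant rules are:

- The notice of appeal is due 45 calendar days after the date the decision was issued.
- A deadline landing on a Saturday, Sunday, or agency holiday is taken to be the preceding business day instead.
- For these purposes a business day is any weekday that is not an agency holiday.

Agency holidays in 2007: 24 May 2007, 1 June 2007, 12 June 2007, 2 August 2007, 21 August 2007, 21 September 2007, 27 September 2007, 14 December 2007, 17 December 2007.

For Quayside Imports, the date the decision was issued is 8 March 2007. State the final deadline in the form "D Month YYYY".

20 April 2007

From 8 March 2007, 45 calendar days later is 22 April 2007.
22 April 2007 falls on a Sunday. Rolling to the preceding business day gives 20 April 2007, a Friday.
Final deadline: 20 April 2007.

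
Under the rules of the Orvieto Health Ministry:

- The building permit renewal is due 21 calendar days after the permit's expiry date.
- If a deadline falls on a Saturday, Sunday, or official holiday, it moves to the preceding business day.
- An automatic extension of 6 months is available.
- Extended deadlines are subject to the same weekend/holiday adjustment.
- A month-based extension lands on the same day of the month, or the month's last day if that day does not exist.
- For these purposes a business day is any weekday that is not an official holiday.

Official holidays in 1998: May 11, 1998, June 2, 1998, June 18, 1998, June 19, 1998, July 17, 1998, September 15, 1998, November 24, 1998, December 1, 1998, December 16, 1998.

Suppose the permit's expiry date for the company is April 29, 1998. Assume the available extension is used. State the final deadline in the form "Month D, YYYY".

From April 29, 1998, 21 calendar days later is May 20, 1998.
May 20, 1998 is a Wednesday and not a listed holiday, so it stands.
Applying the 6 months extension: 6 months after May 20, 1998 is November 20, 1998.
Since November 20, 1998 is a Friday and not a holiday, the date is unchanged.
The final due date is November 20, 1998.

November 20, 1998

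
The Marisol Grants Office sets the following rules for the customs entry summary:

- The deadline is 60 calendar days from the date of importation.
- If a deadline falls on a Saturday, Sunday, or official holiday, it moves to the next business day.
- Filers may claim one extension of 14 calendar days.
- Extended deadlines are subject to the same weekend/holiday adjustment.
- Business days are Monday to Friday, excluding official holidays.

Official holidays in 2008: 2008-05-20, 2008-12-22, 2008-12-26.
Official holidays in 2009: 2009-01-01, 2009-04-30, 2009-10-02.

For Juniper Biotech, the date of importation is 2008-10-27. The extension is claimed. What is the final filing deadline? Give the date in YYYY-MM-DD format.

2009-01-12

60 calendar days after 2008-10-27 is 2008-12-26.
Because 2008-12-26 is a listed holiday, the deadline becomes 2008-12-29 (Monday).
With the 14-day extension, 2008-12-29 becomes 2009-01-12.
2009-01-12 is a Monday and not a listed holiday, so it stands.
The final due date is 2009-01-12.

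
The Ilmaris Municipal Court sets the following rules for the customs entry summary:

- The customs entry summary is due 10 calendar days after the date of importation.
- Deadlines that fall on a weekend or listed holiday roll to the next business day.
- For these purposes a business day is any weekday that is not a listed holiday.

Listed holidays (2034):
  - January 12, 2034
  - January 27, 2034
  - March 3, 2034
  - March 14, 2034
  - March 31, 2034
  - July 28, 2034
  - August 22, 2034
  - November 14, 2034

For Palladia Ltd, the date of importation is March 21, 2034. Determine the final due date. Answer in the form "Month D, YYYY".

Trigger date March 21, 2034 + 10 calendar days = March 31, 2034.
Because March 31, 2034 is a listed holiday, the deadline becomes April 3, 2034 (Monday).
Final deadline: April 3, 2034.

April 3, 2034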